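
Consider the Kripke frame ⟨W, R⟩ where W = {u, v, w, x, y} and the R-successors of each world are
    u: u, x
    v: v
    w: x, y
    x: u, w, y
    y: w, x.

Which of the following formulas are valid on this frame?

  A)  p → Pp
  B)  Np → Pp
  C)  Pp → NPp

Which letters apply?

R is not reflexive: not w R w.
R is not euclidean: x R u and x R w but not u R w.
R is serial: every world has an R-successor.
(A) p → Pp is the dual of axiom T; it is valid on a frame exactly when R is reflexive. R is not reflexive, so not valid.
(B) axiom D: valid iff R is serial. R is serial — valid.
(C) Pp → NPp (axiom 5) characterises the euclidean frames. R is not euclidean — not valid.

B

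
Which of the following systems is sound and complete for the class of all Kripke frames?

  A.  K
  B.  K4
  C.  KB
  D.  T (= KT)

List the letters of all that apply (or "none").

(A) K is determined by exactly this class.
(B) K4 is determined by the class of transitive frames.
(C) KB is determined by the class of symmetric frames.
(D) T (= KT) is determined by the class of reflexive frames.

A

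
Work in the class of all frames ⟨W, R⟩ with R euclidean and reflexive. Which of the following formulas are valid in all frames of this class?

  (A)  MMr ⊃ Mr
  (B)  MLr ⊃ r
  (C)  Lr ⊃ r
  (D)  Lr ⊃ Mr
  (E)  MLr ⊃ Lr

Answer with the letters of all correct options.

A reflexive euclidean relation is also symmetric (from wRw and wRv the euclidean condition gives vRw) and hence transitive; it is an equivalence relation.
(A) MMr ⊃ Mr (the dual of axiom 4) characterises the transitive frames. Every such R is transitive — valid.
(B) MLr ⊃ r is the dual of axiom B, which corresponds to symmetry. Every such R is symmetric — valid.
(C) axiom T: valid iff R is reflexive. Every such R is reflexive — valid.
(D) Lr ⊃ Mr (axiom D) characterises the serial frames. Every such R is serial — valid.
(E) MLr ⊃ Lr (the dual of axiom 5) characterises the euclidean frames. Every such R is euclidean — valid.

A, B, C, D, E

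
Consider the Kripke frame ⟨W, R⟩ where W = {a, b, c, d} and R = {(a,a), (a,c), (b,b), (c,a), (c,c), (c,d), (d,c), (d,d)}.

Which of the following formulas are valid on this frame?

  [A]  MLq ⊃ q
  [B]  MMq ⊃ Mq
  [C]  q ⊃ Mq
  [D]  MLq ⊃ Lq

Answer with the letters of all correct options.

R is reflexive: each world relates to itself.
R is symmetric: every R-edge is matched by its reverse.
R is not transitive: a R c and c R d but not a R d.
R is not euclidean: c R a and c R d but not a R d.
(A) MLq ⊃ q is the dual of axiom B, which corresponds to symmetry. R is symmetric — valid.
(B) the dual of axiom 4: valid iff R is transitive. R is not transitive — not valid.
(C) q ⊃ Mq is the dual of axiom T, which corresponds to reflexivity. R is reflexive — valid.
(D) the dual of axiom 5: valid iff R is euclidean. R is not euclidean — not valid.

A, C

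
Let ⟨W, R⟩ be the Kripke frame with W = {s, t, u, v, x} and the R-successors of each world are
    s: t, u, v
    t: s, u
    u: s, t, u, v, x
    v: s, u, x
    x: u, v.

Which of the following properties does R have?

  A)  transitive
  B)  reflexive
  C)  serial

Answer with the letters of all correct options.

C

(A) not transitive: s R t and t R s but not s R s.
(B) not reflexive: not s R s.
(C) serial: every world has an R-successor.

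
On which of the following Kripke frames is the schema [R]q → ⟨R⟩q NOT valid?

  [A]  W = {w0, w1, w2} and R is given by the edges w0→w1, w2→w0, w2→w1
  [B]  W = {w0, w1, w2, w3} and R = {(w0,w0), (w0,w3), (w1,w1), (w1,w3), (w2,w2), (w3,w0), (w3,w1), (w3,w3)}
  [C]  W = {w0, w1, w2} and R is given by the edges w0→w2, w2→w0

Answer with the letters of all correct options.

The schema [R]q → ⟨R⟩q is axiom D; it is valid on a frame iff R is serial.
(A) R is not serial (w1 has no R-successor), so the schema fails here.
(B) R is serial (every world has an R-successor), so the schema is valid here.
(C) R is not serial (w1 has no R-successor), so the schema fails here.

A, C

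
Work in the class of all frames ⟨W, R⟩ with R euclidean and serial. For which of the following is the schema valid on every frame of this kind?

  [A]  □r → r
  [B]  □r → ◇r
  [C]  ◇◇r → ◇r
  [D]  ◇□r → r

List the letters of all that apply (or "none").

B

(A) □r → r is axiom T, which corresponds to reflexivity. Such an R need not be reflexive — not valid.
(B) □r → ◇r is axiom D; it is valid on a frame exactly when R is serial. Every such R is serial, so valid.
(C) the dual of axiom 4: valid iff R is transitive. Such an R need not be transitive — not valid.
(D) the dual of axiom B: valid iff R is symmetric. Such an R need not be symmetric — not valid.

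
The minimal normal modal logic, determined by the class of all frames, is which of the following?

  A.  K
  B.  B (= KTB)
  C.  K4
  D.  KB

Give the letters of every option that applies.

(A) K is determined by exactly this class.
(B) B (= KTB) is determined by the class of reflexive and symmetric frames.
(C) K4 is determined by the class of transitive frames.
(D) KB is determined by the class of symmetric frames.

A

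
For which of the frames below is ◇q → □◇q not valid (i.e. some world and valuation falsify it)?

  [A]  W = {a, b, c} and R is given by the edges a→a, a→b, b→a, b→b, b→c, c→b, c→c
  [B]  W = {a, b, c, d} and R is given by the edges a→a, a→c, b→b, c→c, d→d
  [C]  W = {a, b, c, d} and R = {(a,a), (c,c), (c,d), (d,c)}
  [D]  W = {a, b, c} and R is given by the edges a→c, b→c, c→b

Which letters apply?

The schema ◇q → □◇q is axiom 5; it is valid on a frame iff R is euclidean.
(A) R is not euclidean (b R a and b R c but not a R c), so the schema fails here.
(B) R is not euclidean (a R c and a R a but not c R a), so the schema fails here.
(C) R is not euclidean (c R d and c R d but not d R d), so the schema fails here.
(D) R is not euclidean (a R c and a R c but not c R c), so the schema fails here.

A, B, C, D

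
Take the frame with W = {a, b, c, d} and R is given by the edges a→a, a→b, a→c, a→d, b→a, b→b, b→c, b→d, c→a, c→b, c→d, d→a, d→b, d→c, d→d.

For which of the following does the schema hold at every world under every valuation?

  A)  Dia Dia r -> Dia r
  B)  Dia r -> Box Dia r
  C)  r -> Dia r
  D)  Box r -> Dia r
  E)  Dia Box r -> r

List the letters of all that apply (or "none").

D, E

R is not reflexive: not c R c.
R is symmetric: every R-edge is matched by its reverse.
R is not transitive: c R a and a R c but not c R c.
R is not euclidean: a R c and a R c but not c R c.
R is serial: every world has an R-successor.
(A) Dia Dia r -> Dia r is the dual of axiom 4; it is valid on a frame exactly when R is transitive. R is not transitive, so not valid.
(B) Dia r -> Box Dia r (axiom 5) characterises the euclidean frames. R is not euclidean — not valid.
(C) r -> Dia r is the dual of axiom T; it is valid on a frame exactly when R is reflexive. R is not reflexive, so not valid.
(D) Box r -> Dia r is axiom D; it is valid on a frame exactly when R is serial. R is serial, so valid.
(E) Dia Box r -> r is the dual of axiom B, which corresponds to symmetry. R is symmetric — valid.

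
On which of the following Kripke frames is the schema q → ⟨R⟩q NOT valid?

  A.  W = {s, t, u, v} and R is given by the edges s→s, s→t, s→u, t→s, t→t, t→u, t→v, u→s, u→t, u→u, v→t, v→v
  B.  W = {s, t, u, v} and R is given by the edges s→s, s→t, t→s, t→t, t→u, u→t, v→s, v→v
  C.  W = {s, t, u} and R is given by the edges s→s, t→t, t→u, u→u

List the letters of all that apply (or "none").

The schema q → ⟨R⟩q is the dual of axiom T; it is valid on a frame iff R is reflexive.
(A) R is reflexive (each world relates to itself), so the schema is valid here.
(B) R is not reflexive (not u R u), so the schema fails here.
(C) R is reflexive (each world relates to itself), so the schema is valid here.

B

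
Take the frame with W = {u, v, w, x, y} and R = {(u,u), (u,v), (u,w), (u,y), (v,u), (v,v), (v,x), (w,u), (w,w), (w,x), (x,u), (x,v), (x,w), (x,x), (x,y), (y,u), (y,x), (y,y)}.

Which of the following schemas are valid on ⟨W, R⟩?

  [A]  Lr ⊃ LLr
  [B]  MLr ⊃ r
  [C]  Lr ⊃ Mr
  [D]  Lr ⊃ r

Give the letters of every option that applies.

R is reflexive: each world relates to itself.
R is not symmetric: x R u but not u R x.
R is not transitive: u R v and v R x but not u R x.
R is serial: every world has an R-successor.
(A) axiom 4: valid iff R is transitive. R is not transitive — not valid.
(B) the dual of axiom B: valid iff R is symmetric. R is not symmetric — not valid.
(C) axiom D: valid iff R is serial. R is serial — valid.
(D) Lr ⊃ r (axiom T) characterises the reflexive frames. R is reflexive — valid.

C, D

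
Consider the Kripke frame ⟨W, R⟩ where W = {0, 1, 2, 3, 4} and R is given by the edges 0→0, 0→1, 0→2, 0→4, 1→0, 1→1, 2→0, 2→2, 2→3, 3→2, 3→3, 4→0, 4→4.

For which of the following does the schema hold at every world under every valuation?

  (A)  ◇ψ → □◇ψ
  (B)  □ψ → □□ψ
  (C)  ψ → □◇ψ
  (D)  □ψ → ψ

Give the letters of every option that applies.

R is reflexive: each world relates to itself.
R is symmetric: every R-edge is matched by its reverse.
R is not transitive: 0 R 2 and 2 R 3 but not 0 R 3.
R is not euclidean: 0 R 1 and 0 R 2 but not 1 R 2.
(A) ◇ψ → □◇ψ is axiom 5, which corresponds to the euclidean property. R is not euclidean — not valid.
(B) □ψ → □□ψ (axiom 4) characterises the transitive frames. R is not transitive — not valid.
(C) axiom B: valid iff R is symmetric. R is symmetric — valid.
(D) □ψ → ψ (axiom T) characterises the reflexive frames. R is reflexive — valid.

C, D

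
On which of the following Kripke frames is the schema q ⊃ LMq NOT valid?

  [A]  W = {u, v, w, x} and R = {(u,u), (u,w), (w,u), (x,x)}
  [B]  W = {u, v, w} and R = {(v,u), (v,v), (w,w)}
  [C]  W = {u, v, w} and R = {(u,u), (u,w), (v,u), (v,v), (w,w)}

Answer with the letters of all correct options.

B, C

The schema q ⊃ LMq is axiom B; it is valid on a frame iff R is symmetric.
(A) R is symmetric (every R-edge is matched by its reverse), so the schema is valid here.
(B) R is not symmetric (v R u but not u R v), so the schema fails here.
(C) R is not symmetric (u R w but not w R u), so the schema fails here.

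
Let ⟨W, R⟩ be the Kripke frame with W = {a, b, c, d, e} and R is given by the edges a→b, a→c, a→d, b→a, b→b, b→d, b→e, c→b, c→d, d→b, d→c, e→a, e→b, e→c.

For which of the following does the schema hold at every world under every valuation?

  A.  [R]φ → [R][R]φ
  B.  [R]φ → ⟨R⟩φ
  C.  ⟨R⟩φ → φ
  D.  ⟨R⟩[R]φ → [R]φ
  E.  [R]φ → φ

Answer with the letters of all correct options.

B

R is not reflexive: not a R a.
R is not transitive: a R b and b R a but not a R a.
R is not euclidean: a R b and a R c but not b R c.
R is serial: every world has an R-successor.
R is not a subset of the identity: a R b with a ≠ b.
(A) [R]φ → [R][R]φ (axiom 4) characterises the transitive frames. R is not transitive — not valid.
(B) axiom D: valid iff R is serial. R is serial — valid.
(C) ⟨R⟩φ → φ is valid only on frames where every R-edge is a self-loop. Here R ⊄ identity — not valid.
(D) ⟨R⟩[R]φ → [R]φ is the dual of axiom 5; it is valid on a frame exactly when R is euclidean. R is not euclidean, so not valid.
(E) [R]φ → φ is axiom T; it is valid on a frame exactly when R is reflexive. R is not reflexive, so not valid.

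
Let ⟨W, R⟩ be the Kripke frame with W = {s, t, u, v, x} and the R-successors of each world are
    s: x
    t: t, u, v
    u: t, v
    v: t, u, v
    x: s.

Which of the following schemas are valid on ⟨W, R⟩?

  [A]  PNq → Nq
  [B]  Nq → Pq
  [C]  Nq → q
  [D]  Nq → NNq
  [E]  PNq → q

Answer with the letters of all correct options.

R is not reflexive: not s R s.
R is symmetric: every R-edge is matched by its reverse.
R is not transitive: s R x and x R s but not s R s.
R is not euclidean: s R x and s R x but not x R x.
R is serial: every world has an R-successor.
(A) PNq → Nq is the dual of axiom 5, which corresponds to the euclidean property. R is not euclidean — not valid.
(B) axiom D: valid iff R is serial. R is serial — valid.
(C) Nq → q (axiom T) characterises the reflexive frames. R is not reflexive — not valid.
(D) Nq → NNq is axiom 4, which corresponds to transitivity. R is not transitive — not valid.
(E) PNq → q is the dual of axiom B; it is valid on a frame exactly when R is symmetric. R is symmetric, so valid.

B, E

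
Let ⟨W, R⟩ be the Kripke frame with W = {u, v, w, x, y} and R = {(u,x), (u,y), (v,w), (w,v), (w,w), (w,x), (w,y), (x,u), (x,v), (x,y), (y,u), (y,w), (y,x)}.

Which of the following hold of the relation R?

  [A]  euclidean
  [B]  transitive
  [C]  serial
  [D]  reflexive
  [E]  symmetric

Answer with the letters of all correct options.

(A) not euclidean: w R v and w R x but not v R x.
(B) not transitive: u R x and x R u but not u R u.
(C) serial: every world has an R-successor.
(D) not reflexive: not u R u.
(E) not symmetric: w R x but not x R w.

C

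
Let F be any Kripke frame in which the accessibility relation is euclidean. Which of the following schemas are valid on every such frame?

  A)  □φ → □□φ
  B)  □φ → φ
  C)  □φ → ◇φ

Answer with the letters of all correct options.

none

(A) □φ → □□φ is axiom 4, which corresponds to transitivity. Such an R need not be transitive — not valid.
(B) □φ → φ is axiom T, which corresponds to reflexivity. Such an R need not be reflexive — not valid.
(C) axiom D: valid iff R is serial. Such an R need not be serial — not valid.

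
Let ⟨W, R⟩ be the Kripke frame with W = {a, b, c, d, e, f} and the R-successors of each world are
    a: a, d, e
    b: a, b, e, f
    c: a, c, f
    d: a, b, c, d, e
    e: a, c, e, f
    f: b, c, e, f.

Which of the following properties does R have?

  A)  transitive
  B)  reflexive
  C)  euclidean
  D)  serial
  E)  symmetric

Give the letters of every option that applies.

B, D

(A) not transitive: a R d and d R b but not a R b.
(B) reflexive: each world relates to itself.
(C) not euclidean: a R e and a R d but not e R d.
(D) serial: every world has an R-successor.
(E) not symmetric: b R a but not a R b.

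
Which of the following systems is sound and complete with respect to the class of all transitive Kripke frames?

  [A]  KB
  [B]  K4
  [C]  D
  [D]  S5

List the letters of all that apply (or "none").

B

(A) KB is determined by the class of symmetric frames.
(B) K4 is determined by exactly this class.
(C) D is determined by the class of serial frames.
(D) S5 is determined by the class of reflexive, symmetric, and transitive frames.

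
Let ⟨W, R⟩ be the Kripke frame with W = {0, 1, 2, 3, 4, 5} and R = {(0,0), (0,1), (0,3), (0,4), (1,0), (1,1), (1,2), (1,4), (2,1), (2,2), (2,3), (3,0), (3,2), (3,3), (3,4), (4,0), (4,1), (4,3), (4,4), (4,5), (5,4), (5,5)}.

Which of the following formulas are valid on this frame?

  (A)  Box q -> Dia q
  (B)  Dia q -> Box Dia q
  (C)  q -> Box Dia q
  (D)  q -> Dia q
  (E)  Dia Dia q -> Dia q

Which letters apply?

A, C, D

R is reflexive: each world relates to itself.
R is symmetric: every R-edge is matched by its reverse.
R is not transitive: 0 R 1 and 1 R 2 but not 0 R 2.
R is not euclidean: 0 R 1 and 0 R 3 but not 1 R 3.
R is serial: every world has an R-successor.
(A) Box q -> Dia q is axiom D; it is valid on a frame exactly when R is serial. R is serial, so valid.
(B) Dia q -> Box Dia q (axiom 5) characterises the euclidean frames. R is not euclidean — not valid.
(C) axiom B: valid iff R is symmetric. R is symmetric — valid.
(D) q -> Dia q (the dual of axiom T) characterises the reflexive frames. R is reflexive — valid.
(E) Dia Dia q -> Dia q is the dual of axiom 4; it is valid on a frame exactly when R is transitive. R is not transitive, so not valid.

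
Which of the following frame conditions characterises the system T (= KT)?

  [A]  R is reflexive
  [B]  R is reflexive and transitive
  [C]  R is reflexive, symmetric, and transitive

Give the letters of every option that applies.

A

(A) T (= KT) is sound and complete for exactly this class.
(B) this class determines S4, not T (= KT).
(C) this class determines S5, not T (= KT).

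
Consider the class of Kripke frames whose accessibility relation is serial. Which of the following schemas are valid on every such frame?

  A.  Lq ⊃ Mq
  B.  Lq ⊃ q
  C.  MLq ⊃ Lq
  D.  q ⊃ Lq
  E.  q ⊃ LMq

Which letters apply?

(A) Lq ⊃ Mq is axiom D; it is valid on a frame exactly when R is serial. Every such R is serial, so valid.
(B) axiom T: valid iff R is reflexive. Such an R need not be reflexive — not valid.
(C) MLq ⊃ Lq (the dual of axiom 5) characterises the euclidean frames. Such an R need not be euclidean — not valid.
(D) q ⊃ Lq is equivalent to ◇p→p; it holds exactly when R ⊆ identity. Such an R need not be a subset of the identity — not valid.
(E) q ⊃ LMq is axiom B; it is valid on a frame exactly when R is symmetric. Such an R need not be symmetric, so not valid.

A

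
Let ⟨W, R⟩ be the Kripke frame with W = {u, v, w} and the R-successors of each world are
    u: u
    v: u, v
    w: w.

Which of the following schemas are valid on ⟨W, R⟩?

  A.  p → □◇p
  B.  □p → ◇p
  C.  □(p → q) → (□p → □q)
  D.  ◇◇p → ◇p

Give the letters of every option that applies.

B, C, D

R is not symmetric: v R u but not u R v.
R is transitive: R is closed under composition.
R is serial: every world has an R-successor.
(A) axiom B: valid iff R is symmetric. R is not symmetric — not valid.
(B) □p → ◇p (axiom D) characterises the serial frames. R is serial — valid.
(C) □(p → q) → (□p → □q) is the K axiom; it holds on all frames — valid.
(D) ◇◇p → ◇p is the dual of axiom 4; it is valid on a frame exactly when R is transitive. R is transitive, so valid.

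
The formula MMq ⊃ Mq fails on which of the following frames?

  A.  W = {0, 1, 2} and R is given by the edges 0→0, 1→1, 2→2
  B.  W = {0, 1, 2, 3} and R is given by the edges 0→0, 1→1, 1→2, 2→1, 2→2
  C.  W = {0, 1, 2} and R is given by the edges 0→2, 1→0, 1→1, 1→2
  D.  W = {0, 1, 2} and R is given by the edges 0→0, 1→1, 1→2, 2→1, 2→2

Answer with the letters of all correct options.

none

The schema MMq ⊃ Mq is the dual of axiom 4; it is valid on a frame iff R is transitive.
(A) R is transitive (R is closed under composition), so the schema is valid here.
(B) R is transitive (R is closed under composition), so the schema is valid here.
(C) R is transitive (R is closed under composition), so the schema is valid here.
(D) R is transitive (R is closed under composition), so the schema is valid here.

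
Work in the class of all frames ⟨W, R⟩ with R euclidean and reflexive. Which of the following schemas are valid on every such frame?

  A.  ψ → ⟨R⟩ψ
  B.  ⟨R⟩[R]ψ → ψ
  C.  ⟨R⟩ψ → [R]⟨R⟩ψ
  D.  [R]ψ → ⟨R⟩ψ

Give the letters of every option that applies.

A reflexive euclidean relation is also symmetric (from wRw and wRv the euclidean condition gives vRw) and hence transitive; it is an equivalence relation.
(A) ψ → ⟨R⟩ψ (the dual of axiom T) characterises the reflexive frames. Every such R is reflexive — valid.
(B) ⟨R⟩[R]ψ → ψ is the dual of axiom B; it is valid on a frame exactly when R is symmetric. Every such R is symmetric, so valid.
(C) ⟨R⟩ψ → [R]⟨R⟩ψ is axiom 5; it is valid on a frame exactly when R is euclidean. Every such R is euclidean, so valid.
(D) [R]ψ → ⟨R⟩ψ is axiom D; it is valid on a frame exactly when R is serial. Every such R is serial, so valid.

A, B, C, D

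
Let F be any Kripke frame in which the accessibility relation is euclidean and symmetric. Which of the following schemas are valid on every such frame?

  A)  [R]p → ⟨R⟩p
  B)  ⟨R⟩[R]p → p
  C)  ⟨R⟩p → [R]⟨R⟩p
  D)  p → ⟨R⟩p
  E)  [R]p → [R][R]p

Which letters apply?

B, C, E

A symmetric euclidean relation is transitive (uRv and vRw give vRu by symmetry, then uRw by the euclidean condition, applied at v).
(A) [R]p → ⟨R⟩p (axiom D) characterises the serial frames. Such an R need not be serial — not valid.
(B) ⟨R⟩[R]p → p is the dual of axiom B, which corresponds to symmetry. Every such R is symmetric — valid.
(C) axiom 5: valid iff R is euclidean. Every such R is euclidean — valid.
(D) p → ⟨R⟩p (the dual of axiom T) characterises the reflexive frames. Such an R need not be reflexive — not valid.
(E) [R]p → [R][R]p (axiom 4) characterises the transitive frames. Every such R is transitive — valid.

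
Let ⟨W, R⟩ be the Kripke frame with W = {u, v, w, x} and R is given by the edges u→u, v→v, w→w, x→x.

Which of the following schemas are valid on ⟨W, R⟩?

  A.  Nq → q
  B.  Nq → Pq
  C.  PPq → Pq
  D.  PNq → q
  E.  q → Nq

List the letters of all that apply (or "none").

R is reflexive: each world relates to itself.
R is symmetric: every R-edge is matched by its reverse.
R is transitive: R is closed under composition.
R is serial: every world has an R-successor.
R is a subset of the identity: every R-edge is a self-loop.
(A) Nq → q is axiom T, which corresponds to reflexivity. R is reflexive — valid.
(B) Nq → Pq is axiom D; it is valid on a frame exactly when R is serial. R is serial, so valid.
(C) PPq → Pq is the dual of axiom 4, which corresponds to transitivity. R is transitive — valid.
(D) PNq → q is the dual of axiom B, which corresponds to symmetry. R is symmetric — valid.
(E) q → Nq is valid only on frames where every R-edge is a self-loop. Here R ⊆ identity — valid.

A, B, C, D, E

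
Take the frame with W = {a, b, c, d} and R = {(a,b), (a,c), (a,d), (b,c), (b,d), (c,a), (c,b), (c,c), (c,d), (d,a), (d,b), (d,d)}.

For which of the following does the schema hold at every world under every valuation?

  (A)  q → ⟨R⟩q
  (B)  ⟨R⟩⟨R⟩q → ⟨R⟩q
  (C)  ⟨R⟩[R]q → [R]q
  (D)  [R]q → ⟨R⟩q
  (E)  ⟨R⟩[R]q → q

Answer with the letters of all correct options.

R is not reflexive: not a R a.
R is not symmetric: a R b but not b R a.
R is not transitive: a R c and c R a but not a R a.
R is not euclidean: a R d and a R c but not d R c.
R is serial: every world has an R-successor.
(A) q → ⟨R⟩q is the dual of axiom T, which corresponds to reflexivity. R is not reflexive — not valid.
(B) ⟨R⟩⟨R⟩q → ⟨R⟩q (the dual of axiom 4) characterises the transitive frames. R is not transitive — not valid.
(C) ⟨R⟩[R]q → [R]q (the dual of axiom 5) characterises the euclidean frames. R is not euclidean — not valid.
(D) axiom D: valid iff R is serial. R is serial — valid.
(E) ⟨R⟩[R]q → q is the dual of axiom B; it is valid on a frame exactly when R is symmetric. R is not symmetric, so not valid.

D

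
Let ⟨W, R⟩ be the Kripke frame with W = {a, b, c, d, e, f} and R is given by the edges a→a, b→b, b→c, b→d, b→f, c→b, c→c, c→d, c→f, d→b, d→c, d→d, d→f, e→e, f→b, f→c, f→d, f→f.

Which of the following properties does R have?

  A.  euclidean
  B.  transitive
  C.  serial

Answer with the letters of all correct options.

A, B, C

(A) euclidean: any two R-successors of the same world are R-related.
(B) transitive: R is closed under composition.
(C) serial: every world has an R-successor.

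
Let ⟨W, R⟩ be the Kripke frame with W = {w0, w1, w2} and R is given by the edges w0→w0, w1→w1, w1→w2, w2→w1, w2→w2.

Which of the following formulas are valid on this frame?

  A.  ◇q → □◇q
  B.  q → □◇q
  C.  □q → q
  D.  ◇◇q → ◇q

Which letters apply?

A, B, C, D

R is reflexive: each world relates to itself.
R is symmetric: every R-edge is matched by its reverse.
R is transitive: R is closed under composition.
R is euclidean: any two R-successors of the same world are R-related.
(A) axiom 5: valid iff R is euclidean. R is euclidean — valid.
(B) axiom B: valid iff R is symmetric. R is symmetric — valid.
(C) □q → q is axiom T, which corresponds to reflexivity. R is reflexive — valid.
(D) ◇◇q → ◇q (the dual of axiom 4) characterises the transitive frames. R is transitive — valid.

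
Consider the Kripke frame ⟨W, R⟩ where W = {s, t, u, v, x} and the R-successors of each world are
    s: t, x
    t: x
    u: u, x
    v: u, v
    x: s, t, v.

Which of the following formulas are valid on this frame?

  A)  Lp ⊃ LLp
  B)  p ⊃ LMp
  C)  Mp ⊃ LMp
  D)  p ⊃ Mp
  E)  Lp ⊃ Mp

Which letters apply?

E

R is not reflexive: not s R s.
R is not symmetric: s R t but not t R s.
R is not transitive: s R x and x R s but not s R s.
R is not euclidean: u R x and u R u but not x R u.
R is serial: every world has an R-successor.
(A) Lp ⊃ LLp is axiom 4; it is valid on a frame exactly when R is transitive. R is not transitive, so not valid.
(B) p ⊃ LMp is axiom B, which corresponds to symmetry. R is not symmetric — not valid.
(C) Mp ⊃ LMp is axiom 5; it is valid on a frame exactly when R is euclidean. R is not euclidean, so not valid.
(D) the dual of axiom T: valid iff R is reflexive. R is not reflexive — not valid.
(E) axiom D: valid iff R is serial. R is serial — valid.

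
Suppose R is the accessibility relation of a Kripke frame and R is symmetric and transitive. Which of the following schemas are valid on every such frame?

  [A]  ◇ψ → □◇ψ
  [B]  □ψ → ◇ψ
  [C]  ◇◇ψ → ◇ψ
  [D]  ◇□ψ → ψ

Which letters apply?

A symmetric transitive relation is euclidean (uRv and uRw give vRu by symmetry, then vRw by transitivity).
(A) ◇ψ → □◇ψ is axiom 5, which corresponds to the euclidean property. Every such R is euclidean — valid.
(B) □ψ → ◇ψ is axiom D; it is valid on a frame exactly when R is serial. Such an R need not be serial, so not valid.
(C) the dual of axiom 4: valid iff R is transitive. Every such R is transitive — valid.
(D) ◇□ψ → ψ is the dual of axiom B, which corresponds to symmetry. Every such R is symmetric — valid.

A, C, D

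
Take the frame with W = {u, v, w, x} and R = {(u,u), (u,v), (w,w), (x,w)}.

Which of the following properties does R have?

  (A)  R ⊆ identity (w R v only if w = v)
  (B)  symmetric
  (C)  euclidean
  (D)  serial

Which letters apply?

none

(A) not ⊆ identity: u R v with u ≠ v.
(B) not symmetric: u R v but not v R u.
(C) not euclidean: u R v and u R u but not v R u.
(D) not serial: v has no R-successor.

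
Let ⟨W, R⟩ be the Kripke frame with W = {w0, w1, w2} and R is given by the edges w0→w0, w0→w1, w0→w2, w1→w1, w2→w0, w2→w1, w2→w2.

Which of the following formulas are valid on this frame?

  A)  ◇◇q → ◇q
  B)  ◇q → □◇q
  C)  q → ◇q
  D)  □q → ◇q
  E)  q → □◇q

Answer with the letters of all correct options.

A, C, D

R is reflexive: each world relates to itself.
R is not symmetric: w0 R w1 but not w1 R w0.
R is transitive: R is closed under composition.
R is not euclidean: w0 R w1 and w0 R w0 but not w1 R w0.
R is serial: every world has an R-successor.
(A) ◇◇q → ◇q is the dual of axiom 4; it is valid on a frame exactly when R is transitive. R is transitive, so valid.
(B) axiom 5: valid iff R is euclidean. R is not euclidean — not valid.
(C) q → ◇q is the dual of axiom T; it is valid on a frame exactly when R is reflexive. R is reflexive, so valid.
(D) □q → ◇q is axiom D; it is valid on a frame exactly when R is serial. R is serial, so valid.
(E) q → □◇q is axiom B; it is valid on a frame exactly when R is symmetric. R is not symmetric, so not valid.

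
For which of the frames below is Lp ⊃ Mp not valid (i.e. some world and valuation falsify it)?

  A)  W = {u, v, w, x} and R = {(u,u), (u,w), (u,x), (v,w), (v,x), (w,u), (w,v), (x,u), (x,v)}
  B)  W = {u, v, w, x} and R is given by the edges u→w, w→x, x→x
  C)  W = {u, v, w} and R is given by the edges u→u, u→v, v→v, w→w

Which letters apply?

The schema Lp ⊃ Mp is axiom D; it is valid on a frame iff R is serial.
(A) R is serial (every world has an R-successor), so the schema is valid here.
(B) R is not serial (v has no R-successor), so the schema fails here.
(C) R is serial (every world has an R-successor), so the schema is valid here.

B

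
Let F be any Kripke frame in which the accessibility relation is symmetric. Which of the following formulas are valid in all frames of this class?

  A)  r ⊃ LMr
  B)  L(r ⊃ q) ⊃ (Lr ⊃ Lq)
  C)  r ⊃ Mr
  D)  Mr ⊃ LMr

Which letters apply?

(A) r ⊃ LMr is axiom B; it is valid on a frame exactly when R is symmetric. Every such R is symmetric, so valid.
(B) L(r ⊃ q) ⊃ (Lr ⊃ Lq) is the K axiom; it holds on all frames — valid.
(C) r ⊃ Mr is the dual of axiom T; it is valid on a frame exactly when R is reflexive. Such an R need not be reflexive, so not valid.
(D) axiom 5: valid iff R is euclidean. Such an R need not be euclidean — not valid.

A, B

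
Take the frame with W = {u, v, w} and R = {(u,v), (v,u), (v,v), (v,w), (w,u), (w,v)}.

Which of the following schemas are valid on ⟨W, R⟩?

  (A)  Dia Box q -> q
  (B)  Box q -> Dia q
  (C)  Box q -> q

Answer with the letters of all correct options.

R is not reflexive: not u R u.
R is not symmetric: w R u but not u R w.
R is serial: every world has an R-successor.
(A) the dual of axiom B: valid iff R is symmetric. R is not symmetric — not valid.
(B) Box q -> Dia q (axiom D) characterises the serial frames. R is serial — valid.
(C) axiom T: valid iff R is reflexive. R is not reflexive — not valid.

B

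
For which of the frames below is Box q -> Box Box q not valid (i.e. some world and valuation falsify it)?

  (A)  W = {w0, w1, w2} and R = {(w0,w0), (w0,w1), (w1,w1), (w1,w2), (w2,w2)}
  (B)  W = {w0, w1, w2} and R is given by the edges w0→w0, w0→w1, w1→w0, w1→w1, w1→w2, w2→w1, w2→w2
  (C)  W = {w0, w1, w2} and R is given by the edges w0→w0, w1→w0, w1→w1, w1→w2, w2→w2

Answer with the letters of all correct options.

A, B

The schema Box q -> Box Box q is axiom 4; it is valid on a frame iff R is transitive.
(A) R is not transitive (w0 R w1 and w1 R w2 but not w0 R w2), so the schema fails here.
(B) R is not transitive (w0 R w1 and w1 R w2 but not w0 R w2), so the schema fails here.
(C) R is transitive (R is closed under composition), so the schema is valid here.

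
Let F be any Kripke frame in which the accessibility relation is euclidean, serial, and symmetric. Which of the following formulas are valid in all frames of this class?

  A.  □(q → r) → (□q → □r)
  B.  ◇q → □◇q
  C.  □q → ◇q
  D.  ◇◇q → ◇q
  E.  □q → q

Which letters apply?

Serial, symmetric and euclidean together give transitive (from symmetry + euclidean) and then reflexive; the relation is an equivalence.
(A) □(q → r) → (□q → □r) is the K axiom; it holds on all frames — valid.
(B) ◇q → □◇q is axiom 5; it is valid on a frame exactly when R is euclidean. Every such R is euclidean, so valid.
(C) □q → ◇q is axiom D, which corresponds to seriality. Every such R is serial — valid.
(D) the dual of axiom 4: valid iff R is transitive. Every such R is transitive — valid.
(E) axiom T: valid iff R is reflexive. Every such R is reflexive — valid.

A, B, C, D, E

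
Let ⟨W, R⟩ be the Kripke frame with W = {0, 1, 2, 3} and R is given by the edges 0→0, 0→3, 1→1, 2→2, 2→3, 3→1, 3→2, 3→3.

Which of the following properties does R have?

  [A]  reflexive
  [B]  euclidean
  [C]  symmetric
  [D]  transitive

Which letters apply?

(A) reflexive: each world relates to itself.
(B) not euclidean: 0 R 3 and 0 R 0 but not 3 R 0.
(C) not symmetric: 0 R 3 but not 3 R 0.
(D) not transitive: 0 R 3 and 3 R 1 but not 0 R 1.

A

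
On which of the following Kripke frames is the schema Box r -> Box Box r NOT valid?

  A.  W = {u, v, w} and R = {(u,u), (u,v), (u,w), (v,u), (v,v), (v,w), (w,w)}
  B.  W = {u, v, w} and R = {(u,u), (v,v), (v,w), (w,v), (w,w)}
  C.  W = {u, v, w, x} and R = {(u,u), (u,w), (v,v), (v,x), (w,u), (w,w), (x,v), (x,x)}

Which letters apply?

The schema Box r -> Box Box r is axiom 4; it is valid on a frame iff R is transitive.
(A) R is transitive (R is closed under composition), so the schema is valid here.
(B) R is transitive (R is closed under composition), so the schema is valid here.
(C) R is transitive (R is closed under composition), so the schema is valid here.

none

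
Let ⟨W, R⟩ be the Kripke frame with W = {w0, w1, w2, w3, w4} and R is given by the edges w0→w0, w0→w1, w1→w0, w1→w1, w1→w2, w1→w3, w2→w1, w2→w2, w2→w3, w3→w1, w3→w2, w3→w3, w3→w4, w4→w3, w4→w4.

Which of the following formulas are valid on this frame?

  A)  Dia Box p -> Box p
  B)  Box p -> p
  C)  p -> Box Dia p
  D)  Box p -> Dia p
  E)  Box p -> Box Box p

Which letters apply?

B, C, D

R is reflexive: each world relates to itself.
R is symmetric: every R-edge is matched by its reverse.
R is not transitive: w0 R w1 and w1 R w2 but not w0 R w2.
R is not euclidean: w1 R w0 and w1 R w2 but not w0 R w2.
R is serial: every world has an R-successor.
(A) Dia Box p -> Box p (the dual of axiom 5) characterises the euclidean frames. R is not euclidean — not valid.
(B) Box p -> p is axiom T, which corresponds to reflexivity. R is reflexive — valid.
(C) p -> Box Dia p (axiom B) characterises the symmetric frames. R is symmetric — valid.
(D) Box p -> Dia p is axiom D, which corresponds to seriality. R is serial — valid.
(E) Box p -> Box Box p is axiom 4, which corresponds to transitivity. R is not transitive — not valid.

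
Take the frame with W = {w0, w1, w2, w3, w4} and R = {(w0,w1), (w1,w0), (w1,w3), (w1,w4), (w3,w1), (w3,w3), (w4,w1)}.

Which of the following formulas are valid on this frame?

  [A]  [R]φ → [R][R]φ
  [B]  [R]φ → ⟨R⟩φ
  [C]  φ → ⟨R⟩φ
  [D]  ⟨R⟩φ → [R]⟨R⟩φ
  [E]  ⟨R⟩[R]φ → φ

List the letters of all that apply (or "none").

E

R is not reflexive: not w0 R w0.
R is symmetric: every R-edge is matched by its reverse.
R is not transitive: w0 R w1 and w1 R w0 but not w0 R w0.
R is not euclidean: w1 R w0 and w1 R w3 but not w0 R w3.
R is not serial: w2 has no R-successor.
(A) [R]φ → [R][R]φ is axiom 4, which corresponds to transitivity. R is not transitive — not valid.
(B) [R]φ → ⟨R⟩φ is axiom D; it is valid on a frame exactly when R is serial. R is not serial, so not valid.
(C) φ → ⟨R⟩φ (the dual of axiom T) characterises the reflexive frames. R is not reflexive — not valid.
(D) axiom 5: valid iff R is euclidean. R is not euclidean — not valid.
(E) ⟨R⟩[R]φ → φ is the dual of axiom B; it is valid on a frame exactly when R is symmetric. R is symmetric, so valid.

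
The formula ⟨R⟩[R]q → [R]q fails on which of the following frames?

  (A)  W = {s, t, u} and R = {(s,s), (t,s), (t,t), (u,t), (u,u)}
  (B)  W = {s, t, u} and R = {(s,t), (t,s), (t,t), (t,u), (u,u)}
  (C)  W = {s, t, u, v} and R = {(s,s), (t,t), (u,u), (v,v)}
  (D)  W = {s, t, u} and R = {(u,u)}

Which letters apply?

A, B

The schema ⟨R⟩[R]q → [R]q is the dual of axiom 5; it is valid on a frame iff R is euclidean.
(A) R is not euclidean (t R s and t R t but not s R t), so the schema fails here.
(B) R is not euclidean (t R s and t R u but not s R u), so the schema fails here.
(C) R is euclidean (any two R-successors of the same world are R-related), so the schema is valid here.
(D) R is euclidean (any two R-successors of the same world are R-related), so the schema is valid here.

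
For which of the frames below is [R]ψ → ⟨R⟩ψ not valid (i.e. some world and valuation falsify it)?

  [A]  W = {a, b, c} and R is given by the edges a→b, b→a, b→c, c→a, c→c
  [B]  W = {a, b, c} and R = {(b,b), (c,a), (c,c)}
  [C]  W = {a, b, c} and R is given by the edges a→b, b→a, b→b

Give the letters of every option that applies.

B, C

The schema [R]ψ → ⟨R⟩ψ is axiom D; it is valid on a frame iff R is serial.
(A) R is serial (every world has an R-successor), so the schema is valid here.
(B) R is not serial (a has no R-successor), so the schema fails here.
(C) R is not serial (c has no R-successor), so the schema fails here.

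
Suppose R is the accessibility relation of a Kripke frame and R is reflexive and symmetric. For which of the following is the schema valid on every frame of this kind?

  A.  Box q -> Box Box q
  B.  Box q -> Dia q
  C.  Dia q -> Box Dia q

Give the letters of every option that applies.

B

Reflexive relations are serial.
(A) Box q -> Box Box q is axiom 4, which corresponds to transitivity. Such an R need not be transitive — not valid.
(B) Box q -> Dia q is axiom D; it is valid on a frame exactly when R is serial. Every such R is serial, so valid.
(C) axiom 5: valid iff R is euclidean. Such an R need not be euclidean — not valid.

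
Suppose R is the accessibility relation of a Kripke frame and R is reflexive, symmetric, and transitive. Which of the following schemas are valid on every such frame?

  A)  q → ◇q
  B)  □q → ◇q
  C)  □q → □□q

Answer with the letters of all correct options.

A, B, C

A relation that is reflexive, symmetric, and transitive is also euclidean and serial.
(A) q → ◇q is the dual of axiom T; it is valid on a frame exactly when R is reflexive. Every such R is reflexive, so valid.
(B) □q → ◇q (axiom D) characterises the serial frames. Every such R is serial — valid.
(C) □q → □□q is axiom 4; it is valid on a frame exactly when R is transitive. Every such R is transitive, so valid.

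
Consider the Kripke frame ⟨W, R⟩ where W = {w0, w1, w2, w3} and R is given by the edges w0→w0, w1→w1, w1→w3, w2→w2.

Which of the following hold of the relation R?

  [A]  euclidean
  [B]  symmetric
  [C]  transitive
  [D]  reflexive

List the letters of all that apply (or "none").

C

(A) not euclidean: w1 R w3 and w1 R w1 but not w3 R w1.
(B) not symmetric: w1 R w3 but not w3 R w1.
(C) transitive: R is closed under composition.
(D) not reflexive: not w3 R w3.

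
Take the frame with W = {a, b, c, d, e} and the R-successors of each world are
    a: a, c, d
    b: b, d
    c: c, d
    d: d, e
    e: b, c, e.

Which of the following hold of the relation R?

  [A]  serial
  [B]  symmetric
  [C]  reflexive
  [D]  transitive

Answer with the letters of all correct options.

(A) serial: every world has an R-successor.
(B) not symmetric: a R c but not c R a.
(C) reflexive: each world relates to itself.
(D) not transitive: a R d and d R e but not a R e.

A, C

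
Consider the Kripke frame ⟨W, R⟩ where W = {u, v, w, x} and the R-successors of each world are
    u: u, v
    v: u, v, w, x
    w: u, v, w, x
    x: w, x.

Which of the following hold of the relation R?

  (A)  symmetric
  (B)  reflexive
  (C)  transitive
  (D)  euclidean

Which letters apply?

B

(A) not symmetric: v R x but not x R v.
(B) reflexive: each world relates to itself.
(C) not transitive: u R v and v R w but not u R w.
(D) not euclidean: v R u and v R w but not u R w.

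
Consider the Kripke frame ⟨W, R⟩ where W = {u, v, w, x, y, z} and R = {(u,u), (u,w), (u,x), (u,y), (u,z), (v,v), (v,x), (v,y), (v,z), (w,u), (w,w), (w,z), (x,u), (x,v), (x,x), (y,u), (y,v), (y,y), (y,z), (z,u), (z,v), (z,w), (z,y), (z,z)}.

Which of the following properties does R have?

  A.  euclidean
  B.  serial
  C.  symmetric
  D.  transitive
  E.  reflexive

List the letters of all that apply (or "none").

(A) not euclidean: u R w and u R x but not w R x.
(B) serial: every world has an R-successor.
(C) symmetric: every R-edge is matched by its reverse.
(D) not transitive: u R x and x R v but not u R v.
(E) reflexive: each world relates to itself.

B, C, E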